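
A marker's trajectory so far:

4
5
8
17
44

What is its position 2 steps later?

Consecutive displacements +1, +3, +9, +27 scale by a factor of 3 each step.
step 5: 44 + 81 → 125
step 6: 125 + 243 → 368

368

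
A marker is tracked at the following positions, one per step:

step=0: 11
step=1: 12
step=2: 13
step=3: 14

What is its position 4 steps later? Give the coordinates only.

18

Each step adds +1 to the position.
step 4: 14 + 1 → 15
step 5: 15 + 1 → 16
step 6: 16 + 1 → 17
step 7: 17 + 1 → 18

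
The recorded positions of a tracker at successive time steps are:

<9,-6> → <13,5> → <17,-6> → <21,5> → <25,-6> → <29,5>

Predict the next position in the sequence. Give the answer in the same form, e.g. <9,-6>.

The first coordinate changes by +4 each step, so at step 6 it is 9 + 6·(4) = 33.
The second coordinate repeats the cycle [-6, 5] with period 2; step 6 mod 2 = 0, giving -6.

<33,-6>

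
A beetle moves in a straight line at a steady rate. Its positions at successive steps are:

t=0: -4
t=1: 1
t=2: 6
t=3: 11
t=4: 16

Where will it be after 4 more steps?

Constant displacement of +5 per step.
step 5: 16 + 5 → 21
step 6: 21 + 5 → 26
step 7: 26 + 5 → 31
step 8: 31 + 5 → 36

36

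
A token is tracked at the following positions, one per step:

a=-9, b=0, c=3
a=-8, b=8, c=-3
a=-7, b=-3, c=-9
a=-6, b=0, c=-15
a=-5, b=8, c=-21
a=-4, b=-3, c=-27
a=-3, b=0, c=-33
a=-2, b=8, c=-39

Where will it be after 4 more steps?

The a coordinate changes by +1 each step, so at step 11 it is -9 + 11·(1) = 2.
The b coordinate repeats the cycle [0, 8, -3] with period 3; step 11 mod 3 = 2, giving -3.
The c coordinate changes by -6 each step, so at step 11 it is 3 + 11·(-6) = -63.

a=2, b=-3, c=-63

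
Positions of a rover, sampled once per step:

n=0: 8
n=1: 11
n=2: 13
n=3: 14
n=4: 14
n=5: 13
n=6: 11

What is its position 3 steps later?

Successive displacements: +3, +2, +1, +0, -1, -2 — each changes by -1.
step 7: 11 − 3 → 8
step 8: 8 − 4 → 4
step 9: 4 − 5 → -1

-1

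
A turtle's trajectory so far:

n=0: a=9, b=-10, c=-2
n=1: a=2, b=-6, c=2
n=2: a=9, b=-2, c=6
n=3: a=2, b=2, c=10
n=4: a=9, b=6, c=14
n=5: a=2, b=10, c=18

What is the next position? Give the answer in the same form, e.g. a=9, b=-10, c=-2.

The a coordinate repeats the cycle [9, 2] with period 2; step 6 mod 2 = 0, giving 9.
The b coordinate changes by +4 each step, so at step 6 it is -10 + 6·(4) = 14.
The c coordinate changes by +4 each step, so at step 6 it is -2 + 6·(4) = 22.

a=9, b=14, c=22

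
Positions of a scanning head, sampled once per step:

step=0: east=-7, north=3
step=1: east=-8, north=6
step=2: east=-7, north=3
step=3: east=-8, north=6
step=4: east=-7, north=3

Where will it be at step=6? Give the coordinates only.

The jumps are (-1,+3), (+1,-3), (-1,+3), (+1,-3) — a geometric progression with ratio -1.
step 5: east=-7, north=3 + (-1,+3) → east=-8, north=6
step 6: east=-8, north=6 + (+1,-3) → east=-7, north=3

east=-7, north=3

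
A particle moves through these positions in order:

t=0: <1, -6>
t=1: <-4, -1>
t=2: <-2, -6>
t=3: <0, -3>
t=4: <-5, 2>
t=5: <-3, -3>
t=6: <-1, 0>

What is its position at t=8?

<-4, 0>

The moves between consecutive positions are <-5, +5>, <+2, -5>, <+2, +3>, <-5, +5>, <+2, -5>, <+2, +3>; they repeat the 3-cycle [<-5, +5>, <+2, -5>, <+2, +3>].
step 7: apply <-5, +5> → <-6, 5>
step 8: apply <+2, -5> → <-4, 0>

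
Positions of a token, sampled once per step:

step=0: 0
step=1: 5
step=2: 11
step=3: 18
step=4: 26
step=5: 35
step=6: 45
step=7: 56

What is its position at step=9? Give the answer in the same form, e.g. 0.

Successive displacements: +5, +6, +7, +8, +9, +10, +11 — each changes by +1.
step 8: 56 + 12 → 68
step 9: 68 + 13 → 81

81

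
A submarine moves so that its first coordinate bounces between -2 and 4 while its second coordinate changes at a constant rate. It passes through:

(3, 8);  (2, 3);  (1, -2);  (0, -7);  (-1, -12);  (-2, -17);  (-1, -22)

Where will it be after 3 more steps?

(2, -37)

The first coordinate travels 1 per step and bounces off the walls at -2 and 4.
  step 7: -1 → 0
  step 8: 0 → 1
  step 9: 1 → 2
The second coordinate changes by -5 each step: at step 9 it is -37.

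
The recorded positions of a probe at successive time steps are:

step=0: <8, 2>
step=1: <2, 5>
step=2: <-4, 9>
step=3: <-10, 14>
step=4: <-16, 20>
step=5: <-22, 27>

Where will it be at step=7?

Taking differences between consecutive positions: <-6, +3>, <-6, +4>, <-6, +5>, <-6, +6>, <-6, +7>. These grow by <+0, +1> each step.
step 6: <-22, 27> + <-6, +8> → <-28, 35>
step 7: <-28, 35> + <-6, +9> → <-34, 44>

<-34, 44>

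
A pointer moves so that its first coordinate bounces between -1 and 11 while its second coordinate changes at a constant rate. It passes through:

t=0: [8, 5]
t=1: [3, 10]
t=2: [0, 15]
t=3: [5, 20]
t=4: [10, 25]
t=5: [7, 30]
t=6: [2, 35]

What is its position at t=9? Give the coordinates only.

The first coordinate reflects between -1 and 11, moving 5 per step.
  step 7: 2 → 1
  step 8: 1 → 6
  step 9: 6 → 11
The second coordinate changes by +5 each step: at step 9 it is 50.

[11, 50]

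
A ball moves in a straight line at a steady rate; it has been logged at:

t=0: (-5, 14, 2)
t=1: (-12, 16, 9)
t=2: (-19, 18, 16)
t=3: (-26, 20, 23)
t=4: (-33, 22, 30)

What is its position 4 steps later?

(-61, 30, 58)

The position changes by (-7, +2, +7) every step.
step 5: (-33, 22, 30) + (-7, +2, +7) → (-40, 24, 37)
step 6: (-40, 24, 37) + (-7, +2, +7) → (-47, 26, 44)
step 7: (-47, 26, 44) + (-7, +2, +7) → (-54, 28, 51)
step 8: (-54, 28, 51) + (-7, +2, +7) → (-61, 30, 58)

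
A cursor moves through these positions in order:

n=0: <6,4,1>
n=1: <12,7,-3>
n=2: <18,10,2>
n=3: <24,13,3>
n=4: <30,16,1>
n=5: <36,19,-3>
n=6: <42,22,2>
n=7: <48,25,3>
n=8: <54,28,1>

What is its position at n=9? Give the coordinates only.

<60,31,-3>

The first coordinate changes by +6 each step, so at step 9 it is 6 + 9·(6) = 60.
The second coordinate changes by +3 each step, so at step 9 it is 4 + 9·(3) = 31.
The third coordinate repeats the cycle [1, -3, 2, 3] with period 4; step 9 mod 4 = 1, giving -3.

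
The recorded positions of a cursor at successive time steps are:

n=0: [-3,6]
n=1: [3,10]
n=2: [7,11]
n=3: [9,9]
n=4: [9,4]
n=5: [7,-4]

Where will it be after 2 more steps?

Successive displacements: [+6,+4], [+4,+1], [+2,-2], [+0,-5], [-2,-8] — each changes by [-2,-3].
step 6: [7,-4] + [-4,-11] → [3,-15]
step 7: [3,-15] + [-6,-14] → [-3,-29]

[-3,-29]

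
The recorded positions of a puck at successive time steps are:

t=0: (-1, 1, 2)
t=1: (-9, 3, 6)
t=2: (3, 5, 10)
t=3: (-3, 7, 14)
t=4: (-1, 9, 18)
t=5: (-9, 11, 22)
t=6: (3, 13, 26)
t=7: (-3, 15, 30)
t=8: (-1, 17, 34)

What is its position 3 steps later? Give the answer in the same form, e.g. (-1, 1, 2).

The first coordinate repeats the cycle [-1, -9, 3, -3] with period 4; step 11 mod 4 = 3, giving -3.
The second coordinate changes by +2 each step, so at step 11 it is 1 + 11·(2) = 23.
The third coordinate changes by +4 each step, so at step 11 it is 2 + 11·(4) = 46.

(-3, 23, 46)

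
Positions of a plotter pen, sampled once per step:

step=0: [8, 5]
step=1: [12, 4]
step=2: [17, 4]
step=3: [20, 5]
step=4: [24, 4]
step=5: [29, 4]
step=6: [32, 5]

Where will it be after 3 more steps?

Differencing gives [+4, -1], [+5, +0], [+3, +1], [+4, -1], [+5, +0], [+3, +1]. This is the pattern [+4, -1], [+5, +0], [+3, +1] repeated.
step 7: apply [+4, -1] → [36, 4]
step 8: apply [+5, +0] → [41, 4]
step 9: apply [+3, +1] → [44, 5]

[44, 5]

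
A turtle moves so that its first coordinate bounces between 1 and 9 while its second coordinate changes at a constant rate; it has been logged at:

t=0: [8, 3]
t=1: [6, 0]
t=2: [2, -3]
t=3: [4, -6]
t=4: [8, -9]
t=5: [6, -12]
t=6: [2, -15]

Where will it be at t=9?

[6, -24]

The first coordinate reflects between 1 and 9, moving 4 per step.
  step 7: 2 → 4
  step 8: 4 → 8
  step 9: 8 → 6
The second coordinate changes by -3 each step: at step 9 it is -24.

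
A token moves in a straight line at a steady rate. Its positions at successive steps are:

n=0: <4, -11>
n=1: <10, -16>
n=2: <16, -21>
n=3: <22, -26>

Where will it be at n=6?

<40, -41>

The position changes by <+6, -5> every step.
step 4: <22, -26> + <+6, -5> → <28, -31>
step 5: <28, -31> + <+6, -5> → <34, -36>
step 6: <34, -36> + <+6, -5> → <40, -41>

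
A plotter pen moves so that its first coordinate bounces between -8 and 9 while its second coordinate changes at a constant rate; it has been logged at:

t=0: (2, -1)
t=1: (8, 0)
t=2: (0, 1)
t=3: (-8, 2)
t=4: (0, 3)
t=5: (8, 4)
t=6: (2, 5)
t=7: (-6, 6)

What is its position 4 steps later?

The first coordinate reflects between -8 and 9, moving 8 per step.
  step 8: -6 → -2
  step 9: -2 → 6
  step 10: 6 → 4
  step 11: 4 → -4
The second coordinate changes by +1 each step: at step 11 it is 10.

(-4, 10)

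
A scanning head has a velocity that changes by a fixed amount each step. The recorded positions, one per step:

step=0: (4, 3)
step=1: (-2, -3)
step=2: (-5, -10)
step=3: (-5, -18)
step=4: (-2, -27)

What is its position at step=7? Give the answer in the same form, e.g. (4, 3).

(25, -60)

Successive displacements: (-6, -6), (-3, -7), (+0, -8), (+3, -9) — each changes by (+3, -1).
step 5: (-2, -27) + (+6, -10) → (4, -37)
step 6: (4, -37) + (+9, -11) → (13, -48)
step 7: (13, -48) + (+12, -12) → (25, -60)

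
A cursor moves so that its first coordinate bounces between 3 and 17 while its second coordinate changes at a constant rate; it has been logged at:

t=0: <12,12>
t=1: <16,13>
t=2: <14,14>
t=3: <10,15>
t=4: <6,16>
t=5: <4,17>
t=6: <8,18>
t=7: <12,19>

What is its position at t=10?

The first coordinate reflects between 3 and 17, moving 4 per step.
  step 8: 12 → 16
  step 9: 16 → 14
  step 10: 14 → 10
The second coordinate changes by +1 each step: at step 10 it is 22.

<10,22>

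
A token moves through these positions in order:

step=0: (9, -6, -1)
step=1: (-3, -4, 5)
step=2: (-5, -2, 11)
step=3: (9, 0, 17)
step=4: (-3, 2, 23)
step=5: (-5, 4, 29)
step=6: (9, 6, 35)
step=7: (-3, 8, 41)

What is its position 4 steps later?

(-5, 16, 65)

First: cycles through 9, -3, -5 every 3 steps. Step 11 lands at position 2 of the cycle → -5.
Second: linear, +2 per step → 16 at step 11.
Third: linear, +6 per step → 65 at step 11.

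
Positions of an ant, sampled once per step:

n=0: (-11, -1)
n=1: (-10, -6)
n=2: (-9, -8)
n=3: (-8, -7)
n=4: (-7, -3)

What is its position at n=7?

(-4, 27)

First differences are (+1, -5), (+1, -2), (+1, +1), (+1, +4); their common second difference is (+0, +3) (constant acceleration).
step 5: (-7, -3) + (+1, +7) → (-6, 4)
step 6: (-6, 4) + (+1, +10) → (-5, 14)
step 7: (-5, 14) + (+1, +13) → (-4, 27)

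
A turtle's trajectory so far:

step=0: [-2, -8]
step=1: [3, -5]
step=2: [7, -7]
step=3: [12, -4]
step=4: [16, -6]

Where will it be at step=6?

[25, -5]

Differencing gives [+5, +3], [+4, -2], [+5, +3], [+4, -2]. This is the pattern [+5, +3], [+4, -2] repeated.
step 5: apply [+5, +3] → [21, -3]
step 6: apply [+4, -2] → [25, -5]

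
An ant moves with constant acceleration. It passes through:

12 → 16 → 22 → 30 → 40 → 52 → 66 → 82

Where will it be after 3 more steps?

142

Taking differences between consecutive positions: +4, +6, +8, +10, +12, +14, +16. These grow by +2 each step.
step 8: 82 + 18 → 100
step 9: 100 + 20 → 120
step 10: 120 + 22 → 142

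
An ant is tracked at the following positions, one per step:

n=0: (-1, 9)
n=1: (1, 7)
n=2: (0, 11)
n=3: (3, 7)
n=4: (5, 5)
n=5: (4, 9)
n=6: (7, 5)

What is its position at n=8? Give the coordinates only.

Step-to-step displacements: (+2, -2), (-1, +4), (+3, -4), (+2, -2), (-1, +4), (+3, -4) — a repeating cycle of length 3.
step 7: apply (+2, -2) → (9, 3)
step 8: apply (-1, +4) → (8, 7)

(8, 7)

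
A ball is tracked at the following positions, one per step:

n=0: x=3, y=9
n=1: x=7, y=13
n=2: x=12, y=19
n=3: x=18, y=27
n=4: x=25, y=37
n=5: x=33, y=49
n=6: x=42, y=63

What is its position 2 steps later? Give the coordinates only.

x=63, y=97

First differences are (+4, +4), (+5, +6), (+6, +8), (+7, +10), (+8, +12), (+9, +14); their common second difference is (+1, +2) (constant acceleration).
step 7: x=42, y=63 + (+10, +16) → x=52, y=79
step 8: x=52, y=79 + (+11, +18) → x=63, y=97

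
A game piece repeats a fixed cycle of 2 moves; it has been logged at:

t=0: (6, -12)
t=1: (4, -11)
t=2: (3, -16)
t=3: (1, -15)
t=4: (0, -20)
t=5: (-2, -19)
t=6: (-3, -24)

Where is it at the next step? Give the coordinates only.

Differencing gives (-2, +1), (-1, -5), (-2, +1), (-1, -5), (-2, +1), (-1, -5). This is the pattern (-2, +1), (-1, -5) repeated.
step 7: apply (-2, +1) → (-5, -23)

(-5, -23)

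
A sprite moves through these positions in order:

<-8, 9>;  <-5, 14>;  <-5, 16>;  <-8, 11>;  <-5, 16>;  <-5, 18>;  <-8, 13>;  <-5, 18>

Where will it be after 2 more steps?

Step-to-step displacements: <+3, +5>, <+0, +2>, <-3, -5>, <+3, +5>, <+0, +2>, <-3, -5>, <+3, +5> — a repeating cycle of length 3.
step 8: apply <+0, +2> → <-5, 20>
step 9: apply <-3, -5> → <-8, 15>

<-8, 15>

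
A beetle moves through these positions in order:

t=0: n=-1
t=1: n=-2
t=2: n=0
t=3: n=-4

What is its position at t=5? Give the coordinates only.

The jumps are -1, +2, -4 — a geometric progression with ratio -2.
step 4: -4 + 8 → n=4
step 5: 4 − 16 → n=-12

n=-12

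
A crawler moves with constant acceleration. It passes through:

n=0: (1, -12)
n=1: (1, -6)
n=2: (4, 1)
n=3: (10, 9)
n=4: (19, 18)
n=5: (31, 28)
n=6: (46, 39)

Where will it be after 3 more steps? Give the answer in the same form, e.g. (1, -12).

First differences are (+0, +6), (+3, +7), (+6, +8), (+9, +9), (+12, +10), (+15, +11); their common second difference is (+3, +1) (constant acceleration).
step 7: (46, 39) + (+18, +12) → (64, 51)
step 8: (64, 51) + (+21, +13) → (85, 64)
step 9: (85, 64) + (+24, +14) → (109, 78)

(109, 78)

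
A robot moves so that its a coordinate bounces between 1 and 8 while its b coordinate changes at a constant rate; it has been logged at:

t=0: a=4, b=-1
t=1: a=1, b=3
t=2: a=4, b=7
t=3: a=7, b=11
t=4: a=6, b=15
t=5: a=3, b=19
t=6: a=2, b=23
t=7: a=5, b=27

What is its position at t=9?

The a coordinate reflects between 1 and 8, moving 3 per step.
  step 8: 5 → 8
  step 9: 8 → 5
The b coordinate changes by +4 each step: at step 9 it is 35.

a=5, b=35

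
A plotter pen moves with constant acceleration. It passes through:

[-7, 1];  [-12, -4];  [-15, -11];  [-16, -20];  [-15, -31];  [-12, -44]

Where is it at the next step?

[-7, -59]

Successive displacements: [-5, -5], [-3, -7], [-1, -9], [+1, -11], [+3, -13] — each changes by [+2, -2].
step 6: [-12, -44] + [+5, -15] → [-7, -59]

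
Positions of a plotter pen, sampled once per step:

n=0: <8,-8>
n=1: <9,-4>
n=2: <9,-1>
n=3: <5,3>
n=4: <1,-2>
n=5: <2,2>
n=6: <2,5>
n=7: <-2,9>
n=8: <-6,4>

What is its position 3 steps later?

<-9,15>

Differencing gives <+1,+4>, <+0,+3>, <-4,+4>, <-4,-5>, <+1,+4>, <+0,+3>, <-4,+4>, <-4,-5>. This is the pattern <+1,+4>, <+0,+3>, <-4,+4>, <-4,-5> repeated.
step 9: apply <+1,+4> → <-5,8>
step 10: apply <+0,+3> → <-5,11>
step 11: apply <-4,+4> → <-9,15>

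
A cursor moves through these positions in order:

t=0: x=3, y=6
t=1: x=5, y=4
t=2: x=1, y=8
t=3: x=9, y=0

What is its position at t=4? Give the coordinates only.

x=-7, y=16

Consecutive displacements (+2, -2), (-4, +4), (+8, -8) scale by a factor of -2 each step.
step 4: x=9, y=0 + (-16, +16) → x=-7, y=16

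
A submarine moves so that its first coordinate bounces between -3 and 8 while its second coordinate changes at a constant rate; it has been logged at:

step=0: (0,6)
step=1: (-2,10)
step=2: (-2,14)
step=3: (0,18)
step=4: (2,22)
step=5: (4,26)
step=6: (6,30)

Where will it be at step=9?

(4,42)

The first coordinate reflects between -3 and 8, moving 2 per step.
  step 7: 6 → 8
  step 8: 8 → 6
  step 9: 6 → 4
The second coordinate changes by +4 each step: at step 9 it is 42.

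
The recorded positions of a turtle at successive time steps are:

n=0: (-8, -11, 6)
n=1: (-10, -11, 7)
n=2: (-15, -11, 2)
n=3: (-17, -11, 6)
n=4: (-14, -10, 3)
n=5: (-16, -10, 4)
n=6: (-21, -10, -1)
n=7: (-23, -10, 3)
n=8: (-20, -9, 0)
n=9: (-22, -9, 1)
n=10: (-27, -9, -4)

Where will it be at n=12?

Step-to-step displacements: (-2, +0, +1), (-5, +0, -5), (-2, +0, +4), (+3, +1, -3), (-2, +0, +1), (-5, +0, -5), (-2, +0, +4), (+3, +1, -3), (-2, +0, +1), (-5, +0, -5) — a repeating cycle of length 4.
step 11: apply (-2, +0, +4) → (-29, -9, 0)
step 12: apply (+3, +1, -3) → (-26, -8, -3)

(-26, -8, -3)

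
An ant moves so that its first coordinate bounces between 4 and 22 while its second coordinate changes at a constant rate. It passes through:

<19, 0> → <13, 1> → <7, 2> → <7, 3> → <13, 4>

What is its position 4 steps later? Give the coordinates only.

<7, 8>

The first coordinate travels 6 per step and bounces off the walls at 4 and 22.
  step 5: 13 → 19
  step 6: 19 → 19
  step 7: 19 → 13
  step 8: 13 → 7
The second coordinate changes by +1 each step: at step 8 it is 8.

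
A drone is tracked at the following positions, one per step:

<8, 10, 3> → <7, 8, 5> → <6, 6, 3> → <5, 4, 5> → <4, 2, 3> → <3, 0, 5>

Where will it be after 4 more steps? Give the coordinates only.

The first coordinate changes by -1 each step, so at step 9 it is 8 + 9·(-1) = -1.
The second coordinate changes by -2 each step, so at step 9 it is 10 + 9·(-2) = -8.
The third coordinate repeats the cycle [3, 5] with period 2; step 9 mod 2 = 1, giving 5.

<-1, -8, 5>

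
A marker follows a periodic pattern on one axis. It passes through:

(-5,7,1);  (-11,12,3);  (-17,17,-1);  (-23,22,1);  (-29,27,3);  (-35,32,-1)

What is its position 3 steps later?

First: linear, -6 per step → -53 at step 8.
Second: linear, +5 per step → 47 at step 8.
Third: cycles through 1, 3, -1 every 3 steps. Step 8 lands at position 2 of the cycle → -1.

(-53,47,-1)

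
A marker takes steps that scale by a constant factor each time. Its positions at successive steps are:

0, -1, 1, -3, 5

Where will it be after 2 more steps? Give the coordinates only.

The jumps are -1, +2, -4, +8 — a geometric progression with ratio -2.
step 5: 5 − 16 → -11
step 6: -11 + 32 → 21

21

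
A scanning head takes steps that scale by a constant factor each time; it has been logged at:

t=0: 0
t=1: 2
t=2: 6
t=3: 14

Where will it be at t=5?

Step-to-step displacements: +2, +4, +8; each is 2× the previous.
step 4: 14 + 16 → 30
step 5: 30 + 32 → 62

62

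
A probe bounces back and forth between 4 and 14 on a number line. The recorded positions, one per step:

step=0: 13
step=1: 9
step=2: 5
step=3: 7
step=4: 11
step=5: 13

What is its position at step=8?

The value reflects between 4 and 14, moving 4 per step.
  step 6: 13 → 9
  step 7: 9 → 5
  step 8: 5 → 7

7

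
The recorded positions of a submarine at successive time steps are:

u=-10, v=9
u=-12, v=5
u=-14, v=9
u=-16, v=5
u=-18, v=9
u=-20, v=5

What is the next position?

U: linear, -2 per step → -22 at step 6.
V: cycles through 9, 5 every 2 steps. Step 6 lands at position 0 of the cycle → 9.

u=-22, v=9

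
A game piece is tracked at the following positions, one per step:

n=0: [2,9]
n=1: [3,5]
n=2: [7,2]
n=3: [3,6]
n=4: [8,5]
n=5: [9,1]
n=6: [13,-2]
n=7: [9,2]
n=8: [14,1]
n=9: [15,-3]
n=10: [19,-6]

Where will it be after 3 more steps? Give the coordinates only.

[21,-7]

Differencing gives [+1,-4], [+4,-3], [-4,+4], [+5,-1], [+1,-4], [+4,-3], [-4,+4], [+5,-1], [+1,-4], [+4,-3]. This is the pattern [+1,-4], [+4,-3], [-4,+4], [+5,-1] repeated.
step 11: apply [-4,+4] → [15,-2]
step 12: apply [+5,-1] → [20,-3]
step 13: apply [+1,-4] → [21,-7]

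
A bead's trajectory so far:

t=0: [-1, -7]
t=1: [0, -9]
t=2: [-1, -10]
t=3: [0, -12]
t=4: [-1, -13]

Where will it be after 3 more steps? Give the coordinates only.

[0, -18]

The moves between consecutive positions are [+1, -2], [-1, -1], [+1, -2], [-1, -1]; they repeat the 2-cycle [[+1, -2], [-1, -1]].
step 5: apply [+1, -2] → [0, -15]
step 6: apply [-1, -1] → [-1, -16]
step 7: apply [+1, -2] → [0, -18]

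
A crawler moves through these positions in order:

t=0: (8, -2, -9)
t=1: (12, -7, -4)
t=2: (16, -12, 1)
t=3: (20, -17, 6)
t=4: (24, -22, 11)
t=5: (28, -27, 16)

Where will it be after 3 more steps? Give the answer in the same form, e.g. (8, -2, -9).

Each step adds (+4, -5, +5) to the position.
step 6: (28, -27, 16) + (+4, -5, +5) → (32, -32, 21)
step 7: (32, -32, 21) + (+4, -5, +5) → (36, -37, 26)
step 8: (36, -37, 26) + (+4, -5, +5) → (40, -42, 31)

(40, -42, 31)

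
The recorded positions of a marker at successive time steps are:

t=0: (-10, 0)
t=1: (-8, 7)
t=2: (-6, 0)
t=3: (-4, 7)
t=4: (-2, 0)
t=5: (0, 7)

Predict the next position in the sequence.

First: linear, +2 per step → 2 at step 6.
Second: cycles through 0, 7 every 2 steps. Step 6 lands at position 0 of the cycle → 0.

(2, 0)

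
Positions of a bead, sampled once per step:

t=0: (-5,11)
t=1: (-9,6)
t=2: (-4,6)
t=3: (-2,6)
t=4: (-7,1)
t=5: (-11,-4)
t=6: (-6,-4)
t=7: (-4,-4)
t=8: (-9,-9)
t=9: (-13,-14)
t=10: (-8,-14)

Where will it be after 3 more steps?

Step-to-step displacements: (-4,-5), (+5,+0), (+2,+0), (-5,-5), (-4,-5), (+5,+0), (+2,+0), (-5,-5), (-4,-5), (+5,+0) — a repeating cycle of length 4.
step 11: apply (+2,+0) → (-6,-14)
step 12: apply (-5,-5) → (-11,-19)
step 13: apply (-4,-5) → (-15,-24)

(-15,-24)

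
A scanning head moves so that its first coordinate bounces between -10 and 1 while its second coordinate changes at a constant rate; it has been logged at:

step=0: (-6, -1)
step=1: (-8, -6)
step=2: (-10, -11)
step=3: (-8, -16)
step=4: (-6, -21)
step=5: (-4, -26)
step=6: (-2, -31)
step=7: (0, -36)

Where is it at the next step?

(0, -41)

The first coordinate reflects between -10 and 1, moving 2 per step.
  step 8: 0 → 0
The second coordinate changes by -5 each step: at step 8 it is -41.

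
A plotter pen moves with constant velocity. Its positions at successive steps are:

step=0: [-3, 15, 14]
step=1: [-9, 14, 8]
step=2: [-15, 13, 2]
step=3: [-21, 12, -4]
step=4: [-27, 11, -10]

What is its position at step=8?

[-51, 7, -34]

Each step adds [-6, -1, -6] to the position.
step 5: [-27, 11, -10] + [-6, -1, -6] → [-33, 10, -16]
step 6: [-33, 10, -16] + [-6, -1, -6] → [-39, 9, -22]
step 7: [-39, 9, -22] + [-6, -1, -6] → [-45, 8, -28]
step 8: [-45, 8, -28] + [-6, -1, -6] → [-51, 7, -34]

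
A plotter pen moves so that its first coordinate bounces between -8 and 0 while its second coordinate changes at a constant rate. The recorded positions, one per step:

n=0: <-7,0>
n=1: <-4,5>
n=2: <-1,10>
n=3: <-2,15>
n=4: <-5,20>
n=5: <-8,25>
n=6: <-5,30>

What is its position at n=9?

<-4,45>

The first coordinate travels 3 per step and bounces off the walls at -8 and 0.
  step 7: -5 → -2
  step 8: -2 → -1
  step 9: -1 → -4
The second coordinate changes by +5 each step: at step 9 it is 45.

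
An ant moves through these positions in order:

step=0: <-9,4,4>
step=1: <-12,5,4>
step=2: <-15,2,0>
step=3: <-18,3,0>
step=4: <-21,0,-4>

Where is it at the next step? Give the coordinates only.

Step-to-step displacements: <-3,+1,+0>, <-3,-3,-4>, <-3,+1,+0>, <-3,-3,-4> — a repeating cycle of length 2.
step 5: apply <-3,+1,+0> → <-24,1,-4>

<-24,1,-4>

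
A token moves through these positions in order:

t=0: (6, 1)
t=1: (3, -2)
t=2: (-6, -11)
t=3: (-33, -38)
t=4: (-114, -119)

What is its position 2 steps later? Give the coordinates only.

(-1086, -1091)

Step-to-step displacements: (-3, -3), (-9, -9), (-27, -27), (-81, -81); each is 3× the previous.
step 5: (-114, -119) + (-243, -243) → (-357, -362)
step 6: (-357, -362) + (-729, -729) → (-1086, -1091)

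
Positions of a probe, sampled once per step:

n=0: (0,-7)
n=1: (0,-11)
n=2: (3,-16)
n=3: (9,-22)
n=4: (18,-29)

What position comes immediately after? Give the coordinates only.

(30,-37)

Successive displacements: (+0,-4), (+3,-5), (+6,-6), (+9,-7) — each changes by (+3,-1).
step 5: (18,-29) + (+12,-8) → (30,-37)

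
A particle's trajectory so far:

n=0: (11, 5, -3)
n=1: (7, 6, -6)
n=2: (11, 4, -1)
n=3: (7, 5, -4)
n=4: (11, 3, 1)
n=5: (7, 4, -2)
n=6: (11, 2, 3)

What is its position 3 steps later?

(7, 2, 2)

Step-to-step displacements: (-4, +1, -3), (+4, -2, +5), (-4, +1, -3), (+4, -2, +5), (-4, +1, -3), (+4, -2, +5) — a repeating cycle of length 2.
step 7: apply (-4, +1, -3) → (7, 3, 0)
step 8: apply (+4, -2, +5) → (11, 1, 5)
step 9: apply (-4, +1, -3) → (7, 2, 2)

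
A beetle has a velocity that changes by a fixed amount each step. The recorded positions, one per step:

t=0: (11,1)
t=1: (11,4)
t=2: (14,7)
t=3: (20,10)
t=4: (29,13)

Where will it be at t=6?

(56,19)

Successive displacements: (+0,+3), (+3,+3), (+6,+3), (+9,+3) — each changes by (+3,+0).
step 5: (29,13) + (+12,+3) → (41,16)
step 6: (41,16) + (+15,+3) → (56,19)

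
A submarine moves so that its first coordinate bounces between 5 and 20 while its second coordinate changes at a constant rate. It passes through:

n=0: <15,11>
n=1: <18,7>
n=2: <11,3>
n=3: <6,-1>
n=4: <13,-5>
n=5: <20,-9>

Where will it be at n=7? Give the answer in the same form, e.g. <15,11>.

<6,-17>

The first coordinate reflects between 5 and 20, moving 7 per step.
  step 6: 20 → 13
  step 7: 13 → 6
The second coordinate changes by -4 each step: at step 7 it is -17.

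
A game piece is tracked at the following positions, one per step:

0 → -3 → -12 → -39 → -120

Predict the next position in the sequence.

-363

Step-to-step displacements: -3, -9, -27, -81; each is 3× the previous.
step 5: -120 − 243 → -363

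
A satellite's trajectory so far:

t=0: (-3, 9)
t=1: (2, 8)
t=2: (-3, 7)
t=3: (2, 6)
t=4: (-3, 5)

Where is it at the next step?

(2, 4)

The first coordinate repeats the cycle [-3, 2] with period 2; step 5 mod 2 = 1, giving 2.
The second coordinate changes by -1 each step, so at step 5 it is 9 + 5·(-1) = 4.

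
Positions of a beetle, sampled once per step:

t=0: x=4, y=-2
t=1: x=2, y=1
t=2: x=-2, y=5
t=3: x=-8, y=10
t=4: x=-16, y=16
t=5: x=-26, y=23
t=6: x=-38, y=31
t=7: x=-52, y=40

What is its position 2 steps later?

x=-86, y=61

First differences are (-2, +3), (-4, +4), (-6, +5), (-8, +6), (-10, +7), (-12, +8), (-14, +9); their common second difference is (-2, +1) (constant acceleration).
step 8: x=-52, y=40 + (-16, +10) → x=-68, y=50
step 9: x=-68, y=50 + (-18, +11) → x=-86, y=61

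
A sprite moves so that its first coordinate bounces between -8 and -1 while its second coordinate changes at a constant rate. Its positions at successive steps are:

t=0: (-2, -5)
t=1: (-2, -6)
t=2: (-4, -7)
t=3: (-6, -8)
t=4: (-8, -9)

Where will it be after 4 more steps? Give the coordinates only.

(-2, -13)

The first coordinate reflects between -8 and -1, moving 2 per step.
  step 5: -8 → -6
  step 6: -6 → -4
  step 7: -4 → -2
  step 8: -2 → -2
The second coordinate changes by -1 each step: at step 8 it is -13.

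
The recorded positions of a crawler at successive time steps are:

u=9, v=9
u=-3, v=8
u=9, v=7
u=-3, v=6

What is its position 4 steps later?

u=-3, v=2

U: cycles through 9, -3 every 2 steps. Step 7 lands at position 1 of the cycle → -3.
V: linear, -1 per step → 2 at step 7.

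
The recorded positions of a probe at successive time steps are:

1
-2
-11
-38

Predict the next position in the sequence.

Consecutive displacements -3, -9, -27 scale by a factor of 3 each step.
step 4: -38 − 81 → -119

-119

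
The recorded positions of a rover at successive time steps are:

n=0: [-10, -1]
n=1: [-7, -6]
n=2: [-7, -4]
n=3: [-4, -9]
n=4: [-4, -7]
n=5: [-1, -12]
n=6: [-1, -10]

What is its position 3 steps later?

[5, -18]

The moves between consecutive positions are [+3, -5], [+0, +2], [+3, -5], [+0, +2], [+3, -5], [+0, +2]; they repeat the 2-cycle [[+3, -5], [+0, +2]].
step 7: apply [+3, -5] → [2, -15]
step 8: apply [+0, +2] → [2, -13]
step 9: apply [+3, -5] → [5, -18]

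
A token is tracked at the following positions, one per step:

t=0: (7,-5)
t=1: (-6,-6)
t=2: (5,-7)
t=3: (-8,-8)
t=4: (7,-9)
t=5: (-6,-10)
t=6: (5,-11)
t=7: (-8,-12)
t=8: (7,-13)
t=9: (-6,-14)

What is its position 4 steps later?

(-6,-18)

The first coordinate repeats the cycle [7, -6, 5, -8] with period 4; step 13 mod 4 = 1, giving -6.
The second coordinate changes by -1 each step, so at step 13 it is -5 + 13·(-1) = -18.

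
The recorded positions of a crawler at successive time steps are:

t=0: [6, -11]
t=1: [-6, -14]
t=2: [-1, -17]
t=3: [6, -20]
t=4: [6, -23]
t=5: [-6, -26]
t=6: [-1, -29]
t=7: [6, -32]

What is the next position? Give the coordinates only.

First: cycles through 6, -6, -1, 6 every 4 steps. Step 8 lands at position 0 of the cycle → 6.
Second: linear, -3 per step → -35 at step 8.

[6, -35]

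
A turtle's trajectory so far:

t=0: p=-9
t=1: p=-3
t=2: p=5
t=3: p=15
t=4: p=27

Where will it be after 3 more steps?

p=75

Taking differences between consecutive positions: +6, +8, +10, +12. These grow by +2 each step.
step 5: 27 + 14 → p=41
step 6: 41 + 16 → p=57
step 7: 57 + 18 → p=75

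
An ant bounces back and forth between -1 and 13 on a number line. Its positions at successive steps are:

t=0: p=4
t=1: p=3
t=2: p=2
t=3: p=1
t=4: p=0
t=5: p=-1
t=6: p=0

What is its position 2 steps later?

p=2

The value reflects between -1 and 13, moving 1 per step.
  step 7: 0 → 1
  step 8: 1 → 2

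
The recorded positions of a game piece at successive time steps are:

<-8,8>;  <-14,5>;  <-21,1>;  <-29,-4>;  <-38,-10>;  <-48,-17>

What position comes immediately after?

First differences are <-6,-3>, <-7,-4>, <-8,-5>, <-9,-6>, <-10,-7>; their common second difference is <-1,-1> (constant acceleration).
step 6: <-48,-17> + <-11,-8> → <-59,-25>

<-59,-25>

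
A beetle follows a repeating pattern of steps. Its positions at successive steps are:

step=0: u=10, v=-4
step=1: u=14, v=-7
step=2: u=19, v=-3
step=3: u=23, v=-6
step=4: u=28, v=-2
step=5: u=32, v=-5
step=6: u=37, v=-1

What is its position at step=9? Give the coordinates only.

u=50, v=-3

Step-to-step displacements: (+4, -3), (+5, +4), (+4, -3), (+5, +4), (+4, -3), (+5, +4) — a repeating cycle of length 2.
step 7: apply (+4, -3) → u=41, v=-4
step 8: apply (+5, +4) → u=46, v=0
step 9: apply (+4, -3) → u=50, v=-3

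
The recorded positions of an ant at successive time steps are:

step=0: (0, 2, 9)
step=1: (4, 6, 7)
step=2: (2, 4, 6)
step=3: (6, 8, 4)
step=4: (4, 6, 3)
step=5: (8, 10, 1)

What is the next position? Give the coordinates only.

Differencing gives (+4, +4, -2), (-2, -2, -1), (+4, +4, -2), (-2, -2, -1), (+4, +4, -2). This is the pattern (+4, +4, -2), (-2, -2, -1) repeated.
step 6: apply (-2, -2, -1) → (6, 8, 0)

(6, 8, 0)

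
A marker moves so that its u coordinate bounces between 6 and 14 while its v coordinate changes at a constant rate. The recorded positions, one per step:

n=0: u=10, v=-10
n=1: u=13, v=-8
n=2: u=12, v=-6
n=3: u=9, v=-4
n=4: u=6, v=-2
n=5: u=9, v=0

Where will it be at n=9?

The u coordinate reflects between 6 and 14, moving 3 per step.
  step 6: 9 → 12
  step 7: 12 → 13
  step 8: 13 → 10
  step 9: 10 → 7
The v coordinate changes by +2 each step: at step 9 it is 8.

u=7, v=8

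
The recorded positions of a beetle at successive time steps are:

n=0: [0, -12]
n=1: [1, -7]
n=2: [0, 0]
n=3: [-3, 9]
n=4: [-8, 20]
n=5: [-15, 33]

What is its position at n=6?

[-24, 48]

Taking differences between consecutive positions: [+1, +5], [-1, +7], [-3, +9], [-5, +11], [-7, +13]. These grow by [-2, +2] each step.
step 6: [-15, 33] + [-9, +15] → [-24, 48]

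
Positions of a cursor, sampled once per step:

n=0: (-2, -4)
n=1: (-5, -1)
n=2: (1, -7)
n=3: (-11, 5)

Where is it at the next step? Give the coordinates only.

Consecutive displacements (-3, +3), (+6, -6), (-12, +12) scale by a factor of -2 each step.
step 4: (-11, 5) + (+24, -24) → (13, -19)

(13, -19)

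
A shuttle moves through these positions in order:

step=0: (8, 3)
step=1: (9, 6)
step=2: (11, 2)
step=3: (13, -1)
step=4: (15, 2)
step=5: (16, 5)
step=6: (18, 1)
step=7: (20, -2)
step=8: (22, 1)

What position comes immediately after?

(23, 4)

The moves between consecutive positions are (+1, +3), (+2, -4), (+2, -3), (+2, +3), (+1, +3), (+2, -4), (+2, -3), (+2, +3); they repeat the 4-cycle [(+1, +3), (+2, -4), (+2, -3), (+2, +3)].
step 9: apply (+1, +3) → (23, 4)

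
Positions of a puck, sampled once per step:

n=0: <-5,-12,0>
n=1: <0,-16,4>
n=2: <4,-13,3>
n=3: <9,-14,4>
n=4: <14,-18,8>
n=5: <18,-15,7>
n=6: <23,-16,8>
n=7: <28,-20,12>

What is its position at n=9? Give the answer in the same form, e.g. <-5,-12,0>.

<37,-18,12>

Step-to-step displacements: <+5,-4,+4>, <+4,+3,-1>, <+5,-1,+1>, <+5,-4,+4>, <+4,+3,-1>, <+5,-1,+1>, <+5,-4,+4> — a repeating cycle of length 3.
step 8: apply <+4,+3,-1> → <32,-17,11>
step 9: apply <+5,-1,+1> → <37,-18,12>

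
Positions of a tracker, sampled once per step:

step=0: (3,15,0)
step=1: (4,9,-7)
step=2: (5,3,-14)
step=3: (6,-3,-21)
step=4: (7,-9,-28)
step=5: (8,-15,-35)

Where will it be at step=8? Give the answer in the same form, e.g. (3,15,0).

(11,-33,-56)

Constant displacement of (+1,-6,-7) per step.
step 6: (8,-15,-35) + (+1,-6,-7) → (9,-21,-42)
step 7: (9,-21,-42) + (+1,-6,-7) → (10,-27,-49)
step 8: (10,-27,-49) + (+1,-6,-7) → (11,-33,-56)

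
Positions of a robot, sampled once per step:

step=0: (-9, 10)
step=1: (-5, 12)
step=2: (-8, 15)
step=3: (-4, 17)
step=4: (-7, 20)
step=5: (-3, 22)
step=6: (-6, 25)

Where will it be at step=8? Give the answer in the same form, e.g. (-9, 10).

Step-to-step displacements: (+4, +2), (-3, +3), (+4, +2), (-3, +3), (+4, +2), (-3, +3) — a repeating cycle of length 2.
step 7: apply (+4, +2) → (-2, 27)
step 8: apply (-3, +3) → (-5, 30)

(-5, 30)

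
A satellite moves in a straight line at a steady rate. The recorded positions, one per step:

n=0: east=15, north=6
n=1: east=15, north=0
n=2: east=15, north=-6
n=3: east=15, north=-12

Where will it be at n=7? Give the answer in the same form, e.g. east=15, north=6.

Each step adds (+0, -6) to the position.
step 4: east=15, north=-12 + (+0, -6) → east=15, north=-18
step 5: east=15, north=-18 + (+0, -6) → east=15, north=-24
step 6: east=15, north=-24 + (+0, -6) → east=15, north=-30
step 7: east=15, north=-30 + (+0, -6) → east=15, north=-36

east=15, north=-36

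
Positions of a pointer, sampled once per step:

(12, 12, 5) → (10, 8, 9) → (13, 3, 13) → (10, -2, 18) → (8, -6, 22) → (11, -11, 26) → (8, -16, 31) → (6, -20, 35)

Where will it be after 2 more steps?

(6, -30, 44)

Step-to-step displacements: (-2, -4, +4), (+3, -5, +4), (-3, -5, +5), (-2, -4, +4), (+3, -5, +4), (-3, -5, +5), (-2, -4, +4) — a repeating cycle of length 3.
step 8: apply (+3, -5, +4) → (9, -25, 39)
step 9: apply (-3, -5, +5) → (6, -30, 44)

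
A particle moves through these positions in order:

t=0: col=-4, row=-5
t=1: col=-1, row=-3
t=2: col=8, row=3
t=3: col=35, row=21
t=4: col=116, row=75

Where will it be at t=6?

Step-to-step displacements: (+3, +2), (+9, +6), (+27, +18), (+81, +54); each is 3× the previous.
step 5: col=116, row=75 + (+243, +162) → col=359, row=237
step 6: col=359, row=237 + (+729, +486) → col=1088, row=723

col=1088, row=723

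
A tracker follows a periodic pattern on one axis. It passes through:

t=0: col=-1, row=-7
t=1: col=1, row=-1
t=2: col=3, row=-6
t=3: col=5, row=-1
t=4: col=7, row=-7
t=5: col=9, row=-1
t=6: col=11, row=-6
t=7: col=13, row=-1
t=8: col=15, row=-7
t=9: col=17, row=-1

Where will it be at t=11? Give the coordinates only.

The col coordinate changes by +2 each step, so at step 11 it is -1 + 11·(2) = 21.
The row coordinate repeats the cycle [-7, -1, -6, -1] with period 4; step 11 mod 4 = 3, giving -1.

col=21, row=-1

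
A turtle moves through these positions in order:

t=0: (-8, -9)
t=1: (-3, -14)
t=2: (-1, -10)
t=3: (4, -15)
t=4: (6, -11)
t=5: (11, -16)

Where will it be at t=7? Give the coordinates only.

Differencing gives (+5, -5), (+2, +4), (+5, -5), (+2, +4), (+5, -5). This is the pattern (+5, -5), (+2, +4) repeated.
step 6: apply (+2, +4) → (13, -12)
step 7: apply (+5, -5) → (18, -17)

(18, -17)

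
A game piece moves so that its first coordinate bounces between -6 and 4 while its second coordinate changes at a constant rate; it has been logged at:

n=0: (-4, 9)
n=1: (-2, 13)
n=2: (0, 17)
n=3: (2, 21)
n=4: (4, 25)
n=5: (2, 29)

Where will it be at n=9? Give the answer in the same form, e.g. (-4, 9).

(-6, 45)

The first coordinate travels 2 per step and bounces off the walls at -6 and 4.
  step 6: 2 → 0
  step 7: 0 → -2
  step 8: -2 → -4
  step 9: -4 → -6
The second coordinate changes by +4 each step: at step 9 it is 45.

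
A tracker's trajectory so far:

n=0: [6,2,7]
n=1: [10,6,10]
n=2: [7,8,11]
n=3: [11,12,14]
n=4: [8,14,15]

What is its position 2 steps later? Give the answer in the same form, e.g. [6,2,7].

Differencing gives [+4,+4,+3], [-3,+2,+1], [+4,+4,+3], [-3,+2,+1]. This is the pattern [+4,+4,+3], [-3,+2,+1] repeated.
step 5: apply [+4,+4,+3] → [12,18,18]
step 6: apply [-3,+2,+1] → [9,20,19]

[9,20,19]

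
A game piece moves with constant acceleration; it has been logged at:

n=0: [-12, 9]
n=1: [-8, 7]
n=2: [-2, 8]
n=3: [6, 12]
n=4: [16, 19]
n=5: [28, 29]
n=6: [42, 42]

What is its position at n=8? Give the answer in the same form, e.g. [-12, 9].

Taking differences between consecutive positions: [+4, -2], [+6, +1], [+8, +4], [+10, +7], [+12, +10], [+14, +13]. These grow by [+2, +3] each step.
step 7: [42, 42] + [+16, +16] → [58, 58]
step 8: [58, 58] + [+18, +19] → [76, 77]

[76, 77]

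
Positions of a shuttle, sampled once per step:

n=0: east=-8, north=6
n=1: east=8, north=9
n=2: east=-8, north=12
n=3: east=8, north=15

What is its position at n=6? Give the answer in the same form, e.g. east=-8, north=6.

The east coordinate repeats the cycle [-8, 8] with period 2; step 6 mod 2 = 0, giving -8.
The north coordinate changes by +3 each step, so at step 6 it is 6 + 6·(3) = 24.

east=-8, north=24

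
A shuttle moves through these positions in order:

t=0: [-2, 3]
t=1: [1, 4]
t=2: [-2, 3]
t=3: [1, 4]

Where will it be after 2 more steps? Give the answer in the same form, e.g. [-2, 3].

[1, 4]

The jumps are [+3, +1], [-3, -1], [+3, +1] — a geometric progression with ratio -1.
step 4: [1, 4] + [-3, -1] → [-2, 3]
step 5: [-2, 3] + [+3, +1] → [1, 4]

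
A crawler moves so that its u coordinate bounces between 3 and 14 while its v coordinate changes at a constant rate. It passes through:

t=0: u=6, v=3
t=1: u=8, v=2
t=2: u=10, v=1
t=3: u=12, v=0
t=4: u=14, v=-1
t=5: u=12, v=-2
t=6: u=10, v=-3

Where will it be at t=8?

The u coordinate reflects between 3 and 14, moving 2 per step.
  step 7: 10 → 8
  step 8: 8 → 6
The v coordinate changes by -1 each step: at step 8 it is -5.

u=6, v=-5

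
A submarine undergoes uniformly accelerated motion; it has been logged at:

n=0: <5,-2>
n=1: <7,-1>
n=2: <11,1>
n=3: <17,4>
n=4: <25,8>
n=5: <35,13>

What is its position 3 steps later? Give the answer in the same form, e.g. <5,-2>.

<77,34>

Successive displacements: <+2,+1>, <+4,+2>, <+6,+3>, <+8,+4>, <+10,+5> — each changes by <+2,+1>.
step 6: <35,13> + <+12,+6> → <47,19>
step 7: <47,19> + <+14,+7> → <61,26>
step 8: <61,26> + <+16,+8> → <77,34>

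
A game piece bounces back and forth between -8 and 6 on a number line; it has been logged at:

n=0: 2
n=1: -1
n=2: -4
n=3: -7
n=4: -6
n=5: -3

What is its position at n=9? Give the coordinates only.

3

The value travels 3 per step and bounces off the walls at -8 and 6.
  step 6: -3 → 0
  step 7: 0 → 3
  step 8: 3 → 6
  step 9: 6 → 3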